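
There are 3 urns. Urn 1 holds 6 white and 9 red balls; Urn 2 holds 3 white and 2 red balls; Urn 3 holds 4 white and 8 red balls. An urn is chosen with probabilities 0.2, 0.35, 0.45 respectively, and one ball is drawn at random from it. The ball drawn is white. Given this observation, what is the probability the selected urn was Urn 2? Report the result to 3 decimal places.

Posterior probability ≈ 0.477

Tabulate prior·likelihood by source: [1] prior 0.2, lik 0.4, product 0.08000; [2] prior 0.35, lik 0.6, product 0.2100; [3] prior 0.45, lik 0.3333, product 0.1500.
Normalizing constant = 0.44000; the posterior for Urn 2 is its product over the sum, 0.2100/0.44000 = 0.477.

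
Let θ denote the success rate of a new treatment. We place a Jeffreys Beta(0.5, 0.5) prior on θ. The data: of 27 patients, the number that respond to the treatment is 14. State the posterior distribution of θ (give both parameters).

Observing 14 successes and 13 failures updates Beta(0.5, 0.5) by adding the success and failure counts to the two shape parameters: α = 0.5+14 = 14.5, β = 0.5+13 = 13.5.

Posterior: Beta(14.5, 13.5)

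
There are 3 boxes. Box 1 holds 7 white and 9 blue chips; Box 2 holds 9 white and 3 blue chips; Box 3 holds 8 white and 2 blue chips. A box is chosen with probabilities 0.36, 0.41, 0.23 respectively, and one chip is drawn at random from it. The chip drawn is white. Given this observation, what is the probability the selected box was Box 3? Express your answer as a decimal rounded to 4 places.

Posterior probability ≈ 0.2835

Tabulate prior·likelihood by source: [1] prior 0.36, lik 0.4375, product 0.1575; [2] prior 0.41, lik 0.75, product 0.3075; [3] prior 0.23, lik 0.8, product 0.1840.
Normalizing constant = 0.64900; the posterior for Box 3 is its product over the sum, 0.1840/0.64900 = 0.2835.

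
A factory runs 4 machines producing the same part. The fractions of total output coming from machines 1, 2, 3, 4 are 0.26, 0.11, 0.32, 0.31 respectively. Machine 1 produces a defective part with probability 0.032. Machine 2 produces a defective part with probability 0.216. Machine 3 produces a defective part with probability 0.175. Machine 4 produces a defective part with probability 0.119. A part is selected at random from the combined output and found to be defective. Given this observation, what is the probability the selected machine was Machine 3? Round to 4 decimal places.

P(defective|M1) = 0.032; P(defective|M2) = 0.216; P(defective|M3) = 0.175; P(defective|M4) = 0.119.
Prior × likelihood for each source: 0.26·0.032=0.008320, 0.11·0.216=0.02376, 0.32·0.175=0.05600, 0.31·0.119=0.03689. Summing gives P(defective) = 0.12497.
P(Machine 3 | defective) = 0.05600 / 0.12497 = 0.4481.

Posterior probability ≈ 0.4481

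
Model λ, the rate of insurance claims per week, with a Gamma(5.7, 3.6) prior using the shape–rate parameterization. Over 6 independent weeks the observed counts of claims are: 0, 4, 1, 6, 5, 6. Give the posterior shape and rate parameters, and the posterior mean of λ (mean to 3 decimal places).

Total count ∑xᵢ = 22 over n = 6 weeks.
Gamma is conjugate to the Poisson likelihood: posterior is Gamma(shape = 5.7+22 = 27.7, rate = 3.6+6 = 9.6).
Posterior mean = shape/rate = 27.7/9.6 = 2.885.

Posterior: Gamma(shape=27.7, rate=9.6); mean ≈ 2.885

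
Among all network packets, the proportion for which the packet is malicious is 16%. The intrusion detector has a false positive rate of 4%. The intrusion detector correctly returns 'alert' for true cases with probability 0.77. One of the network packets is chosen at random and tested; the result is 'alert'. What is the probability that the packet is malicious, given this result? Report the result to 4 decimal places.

Let H be the event that the packet is malicious. P(H) = 0.16, so P(¬H) = 0.84. With E the 'alert' result, P(E|H) = 0.77 and P(E|¬H) = 0.04.
P(E) = 0.77·0.16 + 0.04·0.84 = 0.12320 + 0.033600 = 0.15680.
By Bayes' theorem, P(H|E) = 0.12320 / 0.15680 = 0.7857.

P(H | E) ≈ 0.7857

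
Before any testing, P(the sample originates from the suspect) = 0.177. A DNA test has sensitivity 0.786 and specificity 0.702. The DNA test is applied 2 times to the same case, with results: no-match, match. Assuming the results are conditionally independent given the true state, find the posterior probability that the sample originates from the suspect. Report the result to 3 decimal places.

With H the event that the sample originates from the suspect, the joint likelihood of the observed sequence is P(data|H) = 0.214·0.786 = 0.16820 and P(data|¬H) = 0.702·0.298 = 0.20920.
Bayes: P(H|data) = 0.177·0.16820 / (0.177·0.16820 + 0.823·0.20920) = 0.029772/0.20194 = 0.1474.

Posterior P(H) ≈ 0.147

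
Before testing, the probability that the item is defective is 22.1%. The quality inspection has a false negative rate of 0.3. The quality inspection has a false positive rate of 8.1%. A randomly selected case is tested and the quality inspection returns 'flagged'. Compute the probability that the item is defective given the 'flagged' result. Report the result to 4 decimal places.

P(H | E) ≈ 0.7103

Write H for 'the item is defective'. Prior odds H:¬H = 0.221/0.779 = 0.28370. For the 'flagged' outcome, the likelihood ratio is 0.7/0.081 = 8.6420.
Posterior odds = 0.28370 × 8.6420 = 2.4517, so P(H|E) = 2.4517/(1+2.4517) = 0.7103.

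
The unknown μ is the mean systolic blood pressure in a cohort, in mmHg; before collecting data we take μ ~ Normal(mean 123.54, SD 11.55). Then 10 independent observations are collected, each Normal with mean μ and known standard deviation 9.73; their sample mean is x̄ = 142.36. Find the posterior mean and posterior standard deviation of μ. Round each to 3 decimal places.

Posterior mean ≈ 141.113; posterior SD ≈ 2.973

Prior precision 1/τ₀² = 1/11.55² = 0.00749611; data precision n/σ² = 10/9.73² = 0.105627.
Posterior precision = 0.00749611 + 0.105627 = 0.113123, giving posterior SD = 1/√0.113123 = 2.973.
Posterior mean = (0.00749611·123.54 + 0.105627·142.36) / 0.113123 = 141.113.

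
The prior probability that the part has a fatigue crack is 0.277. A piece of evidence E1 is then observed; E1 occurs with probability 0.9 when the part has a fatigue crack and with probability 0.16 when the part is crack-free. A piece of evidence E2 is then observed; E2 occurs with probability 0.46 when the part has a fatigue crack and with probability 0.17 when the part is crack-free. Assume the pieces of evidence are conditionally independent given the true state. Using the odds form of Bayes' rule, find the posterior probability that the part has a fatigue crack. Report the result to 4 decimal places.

Prior odds = 0.277/(1−0.277) = 0.38313. In log-odds, ln(0.38313) = -0.95939.
Add log likelihood ratios: ln(5.6250) + ln(2.7059) = 2.7226.
Posterior log-odds = 1.7633, so posterior odds = exp(1.7633) = 5.8314. Converting, P(H|E) = 5.8314/6.8314 = 0.8536.

Posterior probability ≈ 0.8536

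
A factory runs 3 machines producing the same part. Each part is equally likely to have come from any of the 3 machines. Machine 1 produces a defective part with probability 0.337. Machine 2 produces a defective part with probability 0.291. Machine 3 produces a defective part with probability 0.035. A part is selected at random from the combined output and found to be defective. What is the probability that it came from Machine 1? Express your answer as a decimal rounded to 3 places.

Posterior probability ≈ 0.508

Tabulate prior·likelihood by source: [1] prior 0.333333, lik 0.337, product 0.1123; [2] prior 0.333333, lik 0.291, product 0.09700; [3] prior 0.333333, lik 0.035, product 0.01167.
Normalizing constant = 0.22100; the posterior for Machine 1 is its product over the sum, 0.1123/0.22100 = 0.508.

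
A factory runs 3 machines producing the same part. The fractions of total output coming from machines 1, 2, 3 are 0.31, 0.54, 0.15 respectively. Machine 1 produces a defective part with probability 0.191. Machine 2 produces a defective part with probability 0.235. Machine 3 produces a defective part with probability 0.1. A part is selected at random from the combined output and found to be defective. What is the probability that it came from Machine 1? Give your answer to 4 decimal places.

P(defective|M1) = 0.191; P(defective|M2) = 0.235; P(defective|M3) = 0.1.
Prior × likelihood for each source: 0.31·0.191=0.05921, 0.54·0.235=0.1269, 0.15·0.1=0.01500. Summing gives P(defective) = 0.20111.
P(Machine 1 | defective) = 0.05921 / 0.20111 = 0.2944.

Posterior probability ≈ 0.2944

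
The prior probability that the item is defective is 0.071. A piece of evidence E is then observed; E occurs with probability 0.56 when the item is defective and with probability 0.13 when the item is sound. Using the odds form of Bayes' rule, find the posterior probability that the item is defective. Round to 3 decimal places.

Posterior probability ≈ 0.248

Prior odds = 0.071/(1−0.071) = 0.076426. In log-odds, ln(0.076426) = -2.5714.
Add log likelihood ratio: ln(4.3077) = 1.4604.
Posterior log-odds = -1.1110, so posterior odds = exp(-1.1110) = 0.32922. Converting, P(H|E) = 0.32922/1.3292 = 0.248.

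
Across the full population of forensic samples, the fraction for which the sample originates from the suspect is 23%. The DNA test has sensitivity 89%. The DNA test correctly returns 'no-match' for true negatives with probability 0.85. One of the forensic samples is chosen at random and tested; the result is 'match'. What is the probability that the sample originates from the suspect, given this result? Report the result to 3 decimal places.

P(H | E) ≈ 0.639

Write H for 'the sample originates from the suspect'. Prior odds H:¬H = 0.23/0.77 = 0.29870. For the 'match' outcome, the likelihood ratio is 0.89/0.15 = 5.9333.
Posterior odds = 0.29870 × 5.9333 = 1.7723, so P(H|E) = 1.7723/(1+1.7723) = 0.639.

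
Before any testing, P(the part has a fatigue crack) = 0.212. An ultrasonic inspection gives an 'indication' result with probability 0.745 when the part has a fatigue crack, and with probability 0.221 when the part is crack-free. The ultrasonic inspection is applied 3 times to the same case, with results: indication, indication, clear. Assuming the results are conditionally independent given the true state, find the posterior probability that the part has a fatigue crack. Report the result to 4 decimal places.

Posterior P(H) ≈ 0.5002

With H the event that the part has a fatigue crack, the joint likelihood of the observed sequence is P(data|H) = 0.745·0.745·0.255 = 0.14153 and P(data|¬H) = 0.221·0.221·0.779 = 0.038047.
Bayes: P(H|data) = 0.212·0.14153 / (0.212·0.14153 + 0.788·0.038047) = 0.030005/0.059986 = 0.5002.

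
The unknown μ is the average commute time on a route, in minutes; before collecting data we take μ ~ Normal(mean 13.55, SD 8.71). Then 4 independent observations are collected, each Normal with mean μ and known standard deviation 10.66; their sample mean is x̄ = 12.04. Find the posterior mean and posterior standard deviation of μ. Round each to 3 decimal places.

With known σ, the Normal prior is conjugate. Weight on the data is w = (n/σ²)/(n/σ² + 1/τ₀²) = 0.0352002/(0.0352002+0.0131815) = 0.72755.
Posterior mean = w·x̄ + (1−w)·μ₀ = 0.72755·12.04 + 0.27245·13.55 = 12.451. Posterior variance = 1/(0.0352002+0.0131815) = 20.6690, so SD = 4.546.

Posterior mean ≈ 12.451; posterior SD ≈ 4.546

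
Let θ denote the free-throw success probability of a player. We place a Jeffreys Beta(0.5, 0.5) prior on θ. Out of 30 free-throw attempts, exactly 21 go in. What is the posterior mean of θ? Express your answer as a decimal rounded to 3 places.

Posterior mean ≈ 0.694

Observing 21 successes and 9 failures updates Beta(0.5, 0.5) by adding the success and failure counts to the two shape parameters: α = 0.5+21 = 21.5, β = 0.5+9 = 9.5.
Posterior mean = α/(α+β) = 21.5/31 = 0.694.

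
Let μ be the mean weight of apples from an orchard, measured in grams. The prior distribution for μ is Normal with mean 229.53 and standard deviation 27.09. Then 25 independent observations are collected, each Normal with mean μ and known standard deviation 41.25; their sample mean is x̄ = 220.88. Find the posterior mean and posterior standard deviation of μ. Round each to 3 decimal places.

Prior precision 1/τ₀² = 1/27.09² = 0.00136264; data precision n/σ² = 25/41.25² = 0.0146924.
Posterior precision = 0.00136264 + 0.0146924 = 0.0160550, giving posterior SD = 1/√0.0160550 = 7.892.
Posterior mean = (0.00136264·229.53 + 0.0146924·220.88) / 0.0160550 = 221.614.

Posterior mean ≈ 221.614; posterior SD ≈ 7.892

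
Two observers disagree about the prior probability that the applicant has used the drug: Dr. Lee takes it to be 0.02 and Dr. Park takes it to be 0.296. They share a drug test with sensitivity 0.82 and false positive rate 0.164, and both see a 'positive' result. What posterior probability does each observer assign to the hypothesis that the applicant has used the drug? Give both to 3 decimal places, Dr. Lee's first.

P('+'|H) = 0.82, P('+'|¬H) = 0.164.
Dr. Lee: numerator 0.82·0.02 = 0.016400; evidence = 0.016400+0.164·0.98 = 0.17712; posterior = 0.093.
Dr. Park: numerator 0.82·0.296 = 0.24272; evidence = 0.24272+0.164·0.704 = 0.35818; posterior = 0.678.

Dr. Lee: 0.093; Dr. Park: 0.678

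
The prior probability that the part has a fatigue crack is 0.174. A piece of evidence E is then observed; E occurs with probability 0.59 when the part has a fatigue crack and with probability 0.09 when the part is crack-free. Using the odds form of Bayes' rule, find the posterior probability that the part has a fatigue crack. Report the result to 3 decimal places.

Prior odds = 0.174/(1−0.174) = 0.21065.
Likelihood ratio for E = 0.59/0.09 = 6.5556.
Posterior odds = prior odds × LR = 1.3810.
Posterior probability = odds/(1+odds) = 1.3810/2.3810 = 0.580.

Posterior probability ≈ 0.580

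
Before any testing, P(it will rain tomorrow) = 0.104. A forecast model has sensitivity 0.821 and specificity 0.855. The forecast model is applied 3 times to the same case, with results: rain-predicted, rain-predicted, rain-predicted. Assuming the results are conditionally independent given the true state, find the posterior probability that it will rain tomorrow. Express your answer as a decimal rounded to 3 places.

With H the event that it will rain tomorrow, the joint likelihood of the observed sequence is P(data|H) = 0.821·0.821·0.821 = 0.55339 and P(data|¬H) = 0.145·0.145·0.145 = 0.0030486.
Bayes: P(H|data) = 0.104·0.55339 / (0.104·0.55339 + 0.896·0.0030486) = 0.057552/0.060284 = 0.9547.

Posterior P(H) ≈ 0.955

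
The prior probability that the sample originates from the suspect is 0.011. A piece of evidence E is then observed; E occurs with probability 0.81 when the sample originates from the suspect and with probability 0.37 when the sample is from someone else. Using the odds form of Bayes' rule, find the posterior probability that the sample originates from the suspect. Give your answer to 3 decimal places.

Posterior probability ≈ 0.024

Prior odds = 0.011/(1−0.011) = 0.011122. In log-odds, ln(0.011122) = -4.4988.
Add log likelihood ratio: ln(2.1892) = 0.78353.
Posterior log-odds = -3.7153, so posterior odds = exp(-3.7153) = 0.024349. Converting, P(H|E) = 0.024349/1.0243 = 0.024.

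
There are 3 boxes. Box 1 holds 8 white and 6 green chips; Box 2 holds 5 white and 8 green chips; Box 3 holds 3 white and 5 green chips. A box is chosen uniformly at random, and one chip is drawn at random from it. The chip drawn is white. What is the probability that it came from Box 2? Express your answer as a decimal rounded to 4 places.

P(white|Box 1) = 0.5714; P(white|Box 2) = 0.3846; P(white|Box 3) = 0.375.
Prior × likelihood for each source: 0.333333·0.5714=0.1905, 0.333333·0.3846=0.1282, 0.333333·0.375=0.1250. Summing gives P(white) = 0.44368.
P(Box 2 | white) = 0.1282 / 0.44368 = 0.2890.

Posterior probability ≈ 0.2890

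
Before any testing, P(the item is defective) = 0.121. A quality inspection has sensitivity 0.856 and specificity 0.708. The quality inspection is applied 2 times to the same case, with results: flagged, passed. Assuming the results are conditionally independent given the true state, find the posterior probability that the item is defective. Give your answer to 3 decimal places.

Posterior P(H) ≈ 0.076

Let H be the event that the item is defective; start with P(H) = 0.121. P('flagged'|H) = 0.856, P('flagged'|¬H) = 0.292.
Update on result 1 ('flagged'): P(H) ← 0.856·0.1210 / (0.856·0.1210 + 0.292·0.8790) = 0.10358/0.36024 = 0.2875.
Update on result 2 ('passed'): P(H) ← 0.144·0.2875 / (0.144·0.2875 + 0.708·0.7125) = 0.041402/0.54584 = 0.0759.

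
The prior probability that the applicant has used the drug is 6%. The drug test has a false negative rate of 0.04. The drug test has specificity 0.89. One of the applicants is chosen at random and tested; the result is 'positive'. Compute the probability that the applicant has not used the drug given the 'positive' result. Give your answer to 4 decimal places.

P(¬H | E) ≈ 0.6422

Let H be the event that the applicant has used the drug. P(H) = 0.06, so P(¬H) = 0.94. With E the 'positive' result, P(E|H) = 0.96 and P(E|¬H) = 0.11.
P(E) = 0.96·0.06 + 0.11·0.94 = 0.057600 + 0.10340 = 0.16100.
By Bayes' theorem, P(H|E) = 0.057600 / 0.16100 = 0.3578. Hence P(¬H|E) = 1 − 0.3578 = 0.6422.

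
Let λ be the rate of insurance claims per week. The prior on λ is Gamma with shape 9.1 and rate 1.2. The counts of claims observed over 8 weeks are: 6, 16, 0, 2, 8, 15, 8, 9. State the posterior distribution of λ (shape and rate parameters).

The Poisson likelihood adds the total count to the shape and the number of exposure periods to the rate. Here ∑xᵢ = 64 and n = 8, so shape 9.1→73.1 and rate 1.2→9.2.

Posterior: Gamma(shape=73.1, rate=9.2)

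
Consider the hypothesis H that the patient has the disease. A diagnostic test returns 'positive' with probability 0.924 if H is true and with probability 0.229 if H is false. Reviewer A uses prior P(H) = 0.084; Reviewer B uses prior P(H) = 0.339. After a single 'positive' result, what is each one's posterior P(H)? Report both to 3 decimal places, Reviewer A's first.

P('+'|H) = 0.924, P('+'|¬H) = 0.229.
Reviewer A: numerator 0.924·0.084 = 0.077616; evidence = 0.077616+0.229·0.916 = 0.28738; posterior = 0.270.
Reviewer B: numerator 0.924·0.339 = 0.31324; evidence = 0.31324+0.229·0.661 = 0.46461; posterior = 0.674.

Reviewer A: 0.270; Reviewer B: 0.674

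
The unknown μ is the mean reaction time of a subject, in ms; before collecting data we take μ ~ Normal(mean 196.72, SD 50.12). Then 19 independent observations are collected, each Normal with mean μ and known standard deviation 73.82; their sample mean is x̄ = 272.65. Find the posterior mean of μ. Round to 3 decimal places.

Posterior mean ≈ 264.869

Prior precision 1/τ₀² = 1/50.12² = 0.00039809; data precision n/σ² = 19/73.82² = 0.00348663.
Posterior precision = 0.00039809 + 0.00348663 = 0.00388471.
Posterior mean = (0.00039809·196.72 + 0.00348663·272.65) / 0.00388471 = 264.869.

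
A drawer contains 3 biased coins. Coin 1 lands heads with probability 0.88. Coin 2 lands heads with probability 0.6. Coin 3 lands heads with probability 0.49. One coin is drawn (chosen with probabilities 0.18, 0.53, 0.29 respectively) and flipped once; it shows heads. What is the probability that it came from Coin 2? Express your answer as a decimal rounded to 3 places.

Posterior probability ≈ 0.514

P(heads|C1) = 0.88; P(heads|C2) = 0.6; P(heads|C3) = 0.49.
Prior × likelihood for each source: 0.18·0.88=0.1584, 0.53·0.6=0.3180, 0.29·0.49=0.1421. Summing gives P(heads) = 0.61850.
P(Coin 2 | heads) = 0.3180 / 0.61850 = 0.514.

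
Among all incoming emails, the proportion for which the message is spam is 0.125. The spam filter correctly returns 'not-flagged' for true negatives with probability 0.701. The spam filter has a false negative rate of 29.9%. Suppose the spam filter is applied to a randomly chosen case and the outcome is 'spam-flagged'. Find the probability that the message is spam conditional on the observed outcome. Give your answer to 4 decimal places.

Let H be the event that the message is spam. P(H) = 0.125, so P(¬H) = 0.875. With E the 'spam-flagged' result, P(E|H) = 0.701 and P(E|¬H) = 0.299.
P(E) = 0.701·0.125 + 0.299·0.875 = 0.087625 + 0.26162 = 0.34925.
By Bayes' theorem, P(H|E) = 0.087625 / 0.34925 = 0.2509.

P(H | E) ≈ 0.2509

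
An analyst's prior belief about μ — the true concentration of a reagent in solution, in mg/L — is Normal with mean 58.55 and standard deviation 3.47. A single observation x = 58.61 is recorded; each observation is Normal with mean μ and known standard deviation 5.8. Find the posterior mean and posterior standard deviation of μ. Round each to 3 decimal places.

Prior precision 1/τ₀² = 1/3.47² = 0.0830503; data precision n/σ² = 1/5.8² = 0.0297265.
Posterior precision = 0.0830503 + 0.0297265 = 0.112777, giving posterior SD = 1/√0.112777 = 2.978.
Posterior mean = (0.0830503·58.55 + 0.0297265·58.61) / 0.112777 = 58.566.

Posterior mean ≈ 58.566; posterior SD ≈ 2.978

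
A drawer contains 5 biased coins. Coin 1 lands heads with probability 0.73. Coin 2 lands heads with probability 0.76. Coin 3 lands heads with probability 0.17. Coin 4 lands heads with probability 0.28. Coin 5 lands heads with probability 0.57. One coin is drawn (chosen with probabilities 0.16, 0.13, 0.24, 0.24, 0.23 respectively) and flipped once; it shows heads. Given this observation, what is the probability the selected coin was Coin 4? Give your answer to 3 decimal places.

Tabulate prior·likelihood by source: [1] prior 0.16, lik 0.73, product 0.1168; [2] prior 0.13, lik 0.76, product 0.09880; [3] prior 0.24, lik 0.17, product 0.04080; [4] prior 0.24, lik 0.28, product 0.06720; [5] prior 0.23, lik 0.57, product 0.1311.
Normalizing constant = 0.45470; the posterior for Coin 4 is its product over the sum, 0.06720/0.45470 = 0.148.

Posterior probability ≈ 0.148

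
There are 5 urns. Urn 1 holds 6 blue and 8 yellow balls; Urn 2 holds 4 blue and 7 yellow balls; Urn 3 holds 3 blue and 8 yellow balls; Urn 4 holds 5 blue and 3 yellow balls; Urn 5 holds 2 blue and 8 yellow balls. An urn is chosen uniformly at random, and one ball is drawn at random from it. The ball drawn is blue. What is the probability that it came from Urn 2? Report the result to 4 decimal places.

Posterior probability ≈ 0.1924

P(blue|Urn 1) = 0.4286; P(blue|Urn 2) = 0.3636; P(blue|Urn 3) = 0.2727; P(blue|Urn 4) = 0.625; P(blue|Urn 5) = 0.2.
Prior × likelihood for each source: 0.2·0.4286=0.08571, 0.2·0.3636=0.07273, 0.2·0.2727=0.05455, 0.2·0.625=0.1250, 0.2·0.2=0.04000. Summing gives P(blue) = 0.37799.
P(Urn 2 | blue) = 0.07273 / 0.37799 = 0.1924.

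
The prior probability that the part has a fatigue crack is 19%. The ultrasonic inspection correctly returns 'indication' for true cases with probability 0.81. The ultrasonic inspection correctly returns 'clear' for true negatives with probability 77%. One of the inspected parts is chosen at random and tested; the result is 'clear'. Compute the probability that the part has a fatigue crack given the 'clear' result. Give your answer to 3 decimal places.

Let H be the event that the part has a fatigue crack. P(H) = 0.19, so P(¬H) = 0.81. With E the 'clear' result, P(E|H) = 0.19 and P(E|¬H) = 0.77.
P(E) = 0.19·0.19 + 0.77·0.81 = 0.036100 + 0.62370 = 0.65980.
By Bayes' theorem, P(H|E) = 0.036100 / 0.65980 = 0.055.

P(H | E) ≈ 0.055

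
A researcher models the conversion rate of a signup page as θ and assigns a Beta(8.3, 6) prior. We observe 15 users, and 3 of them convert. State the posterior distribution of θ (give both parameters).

Posterior: Beta(11.3, 18)

Observing 3 successes and 12 failures updates Beta(8.3, 6) by adding the success and failure counts to the two shape parameters: α = 8.3+3 = 11.3, β = 6+12 = 18.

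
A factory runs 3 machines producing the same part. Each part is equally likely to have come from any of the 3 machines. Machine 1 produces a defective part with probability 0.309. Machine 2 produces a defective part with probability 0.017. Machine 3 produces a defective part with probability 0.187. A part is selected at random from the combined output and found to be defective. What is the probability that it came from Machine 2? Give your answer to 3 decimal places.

P(defective|M1) = 0.309; P(defective|M2) = 0.017; P(defective|M3) = 0.187.
Prior × likelihood for each source: 0.333333·0.309=0.1030, 0.333333·0.017=0.005667, 0.333333·0.187=0.06233. Summing gives P(defective) = 0.17100.
P(Machine 2 | defective) = 0.005667 / 0.17100 = 0.033.

Posterior probability ≈ 0.033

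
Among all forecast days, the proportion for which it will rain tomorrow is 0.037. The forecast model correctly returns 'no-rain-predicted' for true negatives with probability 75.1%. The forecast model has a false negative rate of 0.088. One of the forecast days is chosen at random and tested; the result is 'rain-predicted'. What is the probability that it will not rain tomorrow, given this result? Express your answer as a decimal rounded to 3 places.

P(¬H | E) ≈ 0.877

Let H be the event that it will rain tomorrow. P(H) = 0.037, so P(¬H) = 0.963. With E the 'rain-predicted' result, P(E|H) = 0.912 and P(E|¬H) = 0.249.
P(E) = 0.912·0.037 + 0.249·0.963 = 0.033744 + 0.23979 = 0.27353.
By Bayes' theorem, P(H|E) = 0.033744 / 0.27353 = 0.123. Hence P(¬H|E) = 1 − 0.123 = 0.877.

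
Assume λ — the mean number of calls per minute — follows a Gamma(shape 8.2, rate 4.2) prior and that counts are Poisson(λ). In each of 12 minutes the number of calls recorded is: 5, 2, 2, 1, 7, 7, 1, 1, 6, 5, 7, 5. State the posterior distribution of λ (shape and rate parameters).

Total count ∑xᵢ = 49 over n = 12 minutes.
Gamma is conjugate to the Poisson likelihood: posterior is Gamma(shape = 8.2+49 = 57.2, rate = 4.2+12 = 16.2).

Posterior: Gamma(shape=57.2, rate=16.2)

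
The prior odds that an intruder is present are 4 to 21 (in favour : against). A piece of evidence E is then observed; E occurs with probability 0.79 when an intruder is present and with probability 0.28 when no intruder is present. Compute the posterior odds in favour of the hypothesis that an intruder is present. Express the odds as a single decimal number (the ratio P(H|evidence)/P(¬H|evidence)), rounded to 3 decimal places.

Posterior odds ≈ 0.537

Prior odds = 4/21 = 0.19048.
Likelihood ratio for E = 0.79/0.28 = 2.8214.
Posterior odds = prior odds × LR = 0.53741.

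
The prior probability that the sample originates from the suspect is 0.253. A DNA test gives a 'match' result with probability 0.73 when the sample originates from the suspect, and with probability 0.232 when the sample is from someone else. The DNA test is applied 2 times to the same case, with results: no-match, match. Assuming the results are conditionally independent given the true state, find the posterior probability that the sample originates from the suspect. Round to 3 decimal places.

Posterior P(H) ≈ 0.273

Let H be the event that the sample originates from the suspect; start with P(H) = 0.253. P('match'|H) = 0.73, P('match'|¬H) = 0.232.
Update on result 1 ('no-match'): P(H) ← 0.27·0.2530 / (0.27·0.2530 + 0.768·0.7470) = 0.068310/0.64201 = 0.1064.
Update on result 2 ('match'): P(H) ← 0.73·0.1064 / (0.73·0.1064 + 0.232·0.8936) = 0.077673/0.28499 = 0.2725.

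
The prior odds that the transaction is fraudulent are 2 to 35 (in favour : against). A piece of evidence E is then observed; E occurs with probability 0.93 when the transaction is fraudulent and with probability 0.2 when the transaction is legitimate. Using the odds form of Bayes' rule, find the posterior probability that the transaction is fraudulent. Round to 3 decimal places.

Posterior probability ≈ 0.210

Prior odds = 2/35 = 0.057143.
Likelihood ratio for E = 0.93/0.2 = 4.6500.
Posterior odds = prior odds × LR = 0.26571.
Posterior probability = odds/(1+odds) = 0.26571/1.2657 = 0.210.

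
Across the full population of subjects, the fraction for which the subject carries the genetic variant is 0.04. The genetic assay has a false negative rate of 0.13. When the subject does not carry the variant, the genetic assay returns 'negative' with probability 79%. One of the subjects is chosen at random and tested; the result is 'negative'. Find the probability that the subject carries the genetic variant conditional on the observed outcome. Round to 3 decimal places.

P(H | E) ≈ 0.007

Let H be the event that the subject carries the genetic variant. P(H) = 0.04, so P(¬H) = 0.96. With E the 'negative' result, P(E|H) = 0.13 and P(E|¬H) = 0.79.
P(E) = 0.13·0.04 + 0.79·0.96 = 0.0052000 + 0.75840 = 0.76360.
By Bayes' theorem, P(H|E) = 0.0052000 / 0.76360 = 0.007.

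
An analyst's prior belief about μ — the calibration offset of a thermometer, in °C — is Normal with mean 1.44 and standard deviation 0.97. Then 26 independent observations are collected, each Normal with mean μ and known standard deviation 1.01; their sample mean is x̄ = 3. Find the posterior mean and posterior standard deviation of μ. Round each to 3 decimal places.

Posterior mean ≈ 2.938; posterior SD ≈ 0.194

With known σ, the Normal prior is conjugate. Weight on the data is w = (n/σ²)/(n/σ² + 1/τ₀²) = 25.4877/(25.4877+1.06281) = 0.95997.
Posterior mean = w·x̄ + (1−w)·μ₀ = 0.95997·3 + 0.040030·1.44 = 2.938. Posterior variance = 1/(25.4877+1.06281) = 0.0376641, so SD = 0.194.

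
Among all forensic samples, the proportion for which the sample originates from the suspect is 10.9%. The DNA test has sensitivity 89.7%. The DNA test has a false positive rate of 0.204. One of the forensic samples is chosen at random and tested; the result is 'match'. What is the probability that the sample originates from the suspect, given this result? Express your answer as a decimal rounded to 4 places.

P(H | E) ≈ 0.3498

Write H for 'the sample originates from the suspect'. Prior odds H:¬H = 0.109/0.891 = 0.12233. For the 'match' outcome, the likelihood ratio is 0.897/0.204 = 4.3971.
Posterior odds = 0.12233 × 4.3971 = 0.53791, so P(H|E) = 0.53791/(1+0.53791) = 0.3498.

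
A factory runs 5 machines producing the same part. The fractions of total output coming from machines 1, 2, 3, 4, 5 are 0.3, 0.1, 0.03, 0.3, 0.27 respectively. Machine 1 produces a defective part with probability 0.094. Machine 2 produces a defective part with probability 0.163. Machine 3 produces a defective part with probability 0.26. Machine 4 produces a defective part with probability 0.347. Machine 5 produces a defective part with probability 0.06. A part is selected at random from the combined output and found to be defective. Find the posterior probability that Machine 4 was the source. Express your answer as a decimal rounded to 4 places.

Posterior probability ≈ 0.6031

Tabulate prior·likelihood by source: [1] prior 0.3, lik 0.094, product 0.02820; [2] prior 0.1, lik 0.163, product 0.01630; [3] prior 0.03, lik 0.26, product 0.007800; [4] prior 0.3, lik 0.347, product 0.1041; [5] prior 0.27, lik 0.06, product 0.01620.
Normalizing constant = 0.17260; the posterior for Machine 4 is its product over the sum, 0.1041/0.17260 = 0.6031.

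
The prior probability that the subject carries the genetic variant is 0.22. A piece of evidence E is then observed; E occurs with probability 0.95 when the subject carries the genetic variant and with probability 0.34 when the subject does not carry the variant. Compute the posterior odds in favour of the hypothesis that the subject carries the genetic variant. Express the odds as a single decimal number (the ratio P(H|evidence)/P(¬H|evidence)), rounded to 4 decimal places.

Prior odds = 0.22/(1−0.22) = 0.28205.
Likelihood ratio for E = 0.95/0.34 = 2.7941.
Posterior odds = prior odds × LR = 0.78808.

Posterior odds ≈ 0.7881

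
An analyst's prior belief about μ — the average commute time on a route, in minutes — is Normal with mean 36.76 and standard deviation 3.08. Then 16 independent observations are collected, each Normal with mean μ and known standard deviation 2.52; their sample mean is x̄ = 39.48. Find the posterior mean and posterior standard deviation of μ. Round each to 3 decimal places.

Posterior mean ≈ 39.371; posterior SD ≈ 0.617

Prior precision 1/τ₀² = 1/3.08² = 0.105414; data precision n/σ² = 16/2.52² = 2.51953.
Posterior precision = 0.105414 + 2.51953 = 2.62494, giving posterior SD = 1/√2.62494 = 0.617.
Posterior mean = (0.105414·36.76 + 2.51953·39.48) / 2.62494 = 39.371.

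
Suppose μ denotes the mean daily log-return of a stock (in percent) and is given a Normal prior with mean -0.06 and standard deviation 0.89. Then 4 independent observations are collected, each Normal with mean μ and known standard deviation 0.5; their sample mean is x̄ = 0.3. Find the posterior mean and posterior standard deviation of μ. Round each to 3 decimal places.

Prior precision 1/τ₀² = 1/0.89² = 1.26247; data precision n/σ² = 4/0.5² = 16.0000.
Posterior precision = 1.26247 + 16.0000 = 17.2625, giving posterior SD = 1/√17.2625 = 0.241.
Posterior mean = (1.26247·-0.06 + 16.0000·0.3) / 17.2625 = 0.274.

Posterior mean ≈ 0.274; posterior SD ≈ 0.241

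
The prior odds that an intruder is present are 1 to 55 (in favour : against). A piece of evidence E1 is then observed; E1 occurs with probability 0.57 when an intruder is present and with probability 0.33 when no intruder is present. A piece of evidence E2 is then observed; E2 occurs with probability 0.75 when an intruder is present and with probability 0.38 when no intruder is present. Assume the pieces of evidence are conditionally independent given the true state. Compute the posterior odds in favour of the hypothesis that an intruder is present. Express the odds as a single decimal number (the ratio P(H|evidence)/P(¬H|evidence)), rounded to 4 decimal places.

Prior odds = 1/55 = 0.018182.
Likelihood ratio for E1 = 0.57/0.33 = 1.7273.
Likelihood ratio for E2 = 0.75/0.38 = 1.9737.
Posterior odds = prior odds × LR₁ × LR₂ = 0.061983.

Posterior odds ≈ 0.0620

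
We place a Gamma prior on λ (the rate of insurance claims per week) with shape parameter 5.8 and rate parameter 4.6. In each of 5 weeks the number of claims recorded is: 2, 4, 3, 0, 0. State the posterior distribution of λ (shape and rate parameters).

Posterior: Gamma(shape=14.8, rate=9.6)

The Poisson likelihood adds the total count to the shape and the number of exposure periods to the rate. Here ∑xᵢ = 9 and n = 5, so shape 5.8→14.8 and rate 4.6→9.6.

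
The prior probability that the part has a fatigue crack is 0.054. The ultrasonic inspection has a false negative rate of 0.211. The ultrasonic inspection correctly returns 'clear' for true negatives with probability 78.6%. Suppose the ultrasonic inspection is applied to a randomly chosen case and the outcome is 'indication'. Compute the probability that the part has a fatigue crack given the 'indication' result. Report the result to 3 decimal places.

Let H be the event that the part has a fatigue crack. P(H) = 0.054, so P(¬H) = 0.946. With E the 'indication' result, P(E|H) = 0.789 and P(E|¬H) = 0.214.
P(E) = 0.789·0.054 + 0.214·0.946 = 0.042606 + 0.20244 = 0.24505.
By Bayes' theorem, P(H|E) = 0.042606 / 0.24505 = 0.174.

P(H | E) ≈ 0.174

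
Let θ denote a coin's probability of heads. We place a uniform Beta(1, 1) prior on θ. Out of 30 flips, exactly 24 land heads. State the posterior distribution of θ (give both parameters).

The binomial likelihood is conjugate to the Beta prior: with 24 successes and 6 failures, the posterior is Beta(1+24, 1+6) = Beta(25, 7).

Posterior: Beta(25, 7)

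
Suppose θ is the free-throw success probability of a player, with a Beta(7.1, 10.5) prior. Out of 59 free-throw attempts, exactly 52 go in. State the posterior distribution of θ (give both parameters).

Posterior: Beta(59.1, 17.5)

Observing 52 successes and 7 failures updates Beta(7.1, 10.5) by adding the success and failure counts to the two shape parameters: α = 7.1+52 = 59.1, β = 10.5+7 = 17.5.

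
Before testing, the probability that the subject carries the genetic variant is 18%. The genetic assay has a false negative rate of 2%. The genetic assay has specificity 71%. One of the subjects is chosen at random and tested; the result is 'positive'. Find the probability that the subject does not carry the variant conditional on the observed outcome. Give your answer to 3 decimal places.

Let H be the event that the subject carries the genetic variant. P(H) = 0.18, so P(¬H) = 0.82. With E the 'positive' result, P(E|H) = 0.98 and P(E|¬H) = 0.29.
P(E) = 0.98·0.18 + 0.29·0.82 = 0.17640 + 0.23780 = 0.41420.
By Bayes' theorem, P(H|E) = 0.17640 / 0.41420 = 0.426. Hence P(¬H|E) = 1 − 0.426 = 0.574.

P(¬H | E) ≈ 0.574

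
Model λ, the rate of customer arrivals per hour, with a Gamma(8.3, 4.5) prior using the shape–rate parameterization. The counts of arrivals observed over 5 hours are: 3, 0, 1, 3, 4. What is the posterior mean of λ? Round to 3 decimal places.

Posterior mean ≈ 2.032

Total count ∑xᵢ = 11 over n = 5 hours.
Gamma is conjugate to the Poisson likelihood: posterior is Gamma(shape = 8.3+11 = 19.3, rate = 4.5+5 = 9.5).
E[λ | data] = 19.3/9.5 = 2.032.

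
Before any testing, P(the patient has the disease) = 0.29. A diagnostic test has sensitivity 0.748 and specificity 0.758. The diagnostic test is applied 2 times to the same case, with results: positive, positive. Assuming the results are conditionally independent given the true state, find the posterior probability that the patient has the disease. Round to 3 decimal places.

Posterior P(H) ≈ 0.796

With H the event that the patient has the disease, the joint likelihood of the observed sequence is P(data|H) = 0.748·0.748 = 0.55950 and P(data|¬H) = 0.242·0.242 = 0.058564.
Bayes: P(H|data) = 0.29·0.55950 / (0.29·0.55950 + 0.71·0.058564) = 0.16226/0.20384 = 0.7960.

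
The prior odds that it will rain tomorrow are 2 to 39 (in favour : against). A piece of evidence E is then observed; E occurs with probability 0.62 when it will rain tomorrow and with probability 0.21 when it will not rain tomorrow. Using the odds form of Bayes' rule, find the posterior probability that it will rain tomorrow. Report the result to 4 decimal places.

Posterior probability ≈ 0.1315

Prior odds = 2/39 = 0.051282. In log-odds, ln(0.051282) = -2.9704.
Add log likelihood ratio: ln(2.9524) = 1.0826.
Posterior log-odds = -1.8878, so posterior odds = exp(-1.8878) = 0.15140. Converting, P(H|E) = 0.15140/1.1514 = 0.1315.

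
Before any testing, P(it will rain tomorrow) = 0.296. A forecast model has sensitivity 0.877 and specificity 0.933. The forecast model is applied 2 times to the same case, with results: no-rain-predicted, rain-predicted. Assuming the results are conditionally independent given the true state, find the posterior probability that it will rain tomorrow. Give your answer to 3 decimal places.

With H the event that it will rain tomorrow, the joint likelihood of the observed sequence is P(data|H) = 0.123·0.877 = 0.10787 and P(data|¬H) = 0.933·0.067 = 0.062511.
Bayes: P(H|data) = 0.296·0.10787 / (0.296·0.10787 + 0.704·0.062511) = 0.031930/0.075938 = 0.4205.

Posterior P(H) ≈ 0.420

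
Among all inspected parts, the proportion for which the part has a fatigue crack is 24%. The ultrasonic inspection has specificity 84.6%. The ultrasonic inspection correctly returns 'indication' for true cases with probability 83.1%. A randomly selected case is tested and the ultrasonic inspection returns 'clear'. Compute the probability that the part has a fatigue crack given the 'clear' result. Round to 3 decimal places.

Write H for 'the part has a fatigue crack'. Prior odds H:¬H = 0.24/0.76 = 0.31579. For the 'clear' outcome, the likelihood ratio is 0.169/0.846 = 0.19976.
Posterior odds = 0.31579 × 0.19976 = 0.063083, so P(H|E) = 0.063083/(1+0.063083) = 0.059.

P(H | E) ≈ 0.059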